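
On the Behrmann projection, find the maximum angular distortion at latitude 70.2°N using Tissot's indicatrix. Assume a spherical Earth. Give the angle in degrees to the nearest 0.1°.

Behrmann is a cylindrical equal-area projection with standard parallels at ±30°. A cylindrical equal-area projection with standard parallel φ₀ has meridian scale h = cos φ / cos φ₀ and parallel scale k = cos φ₀ / cos φ (so areas are preserved, h·k = 1).
At 70.2°: h = 0.3911, k = 2.557; principal scales a = 2.557, b = 0.3911.
sin(ω/2) = (a − b)/(a + b) = 2.165/2.948 = 0.7346, so ω = 2 arcsin(0.7346) ≈ 94.6°.

94.6°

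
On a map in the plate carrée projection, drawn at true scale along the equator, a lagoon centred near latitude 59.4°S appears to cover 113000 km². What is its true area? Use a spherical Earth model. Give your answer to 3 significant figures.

For the equirectangular projection with φ₀ = 0 (plate carrée), h = 1 along meridians and k = sec φ along parallels.
Areal scale = h·k = 1 × sec φ; at 59.4°, h = 1.000, k = 1.964, so h·k = 1.964.
True area = apparent / (areal scale) = 113000 / 1.964 ≈ 57500 km².

57500 km²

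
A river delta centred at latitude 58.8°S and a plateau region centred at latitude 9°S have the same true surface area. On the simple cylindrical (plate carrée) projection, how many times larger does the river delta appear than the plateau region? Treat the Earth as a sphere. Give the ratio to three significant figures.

1.91

Plate carrée maps x = Rλ, y = Rφ. The meridian scale is h = 1 and the parallel scale is k = 1/cos φ = sec φ.
Areal scale at 58.8°: h·k = 1.000 × 1.930 = 1.930.
Areal scale at 9°: h·k = 1.000 × 1.012 = 1.012.
Ratio = 1.930/1.012 ≈ 1.91.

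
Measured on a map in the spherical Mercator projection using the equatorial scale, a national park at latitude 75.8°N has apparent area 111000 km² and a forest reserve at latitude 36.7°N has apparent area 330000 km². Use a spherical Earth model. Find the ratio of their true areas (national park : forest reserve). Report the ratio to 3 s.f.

0.0315

On Mercator the areal scale is sec²φ, so true area = apparent × cos²φ.
True area of national park: 111000 × cos²(75.8°) = 111000 × 0.06018 = 6680 km².
True area of forest reserve: 330000 × cos²(36.7°) = 330000 × 0.6428 = 212100 km².
Ratio = 6680 / 212100 ≈ 0.0315.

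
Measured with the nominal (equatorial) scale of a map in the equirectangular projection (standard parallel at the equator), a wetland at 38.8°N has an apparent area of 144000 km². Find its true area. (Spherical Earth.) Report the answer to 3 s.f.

Plate carrée maps x = Rλ, y = Rφ. The meridian scale is h = 1 and the parallel scale is k = 1/cos φ = sec φ.
Areal scale = h·k = 1 × sec φ; at 38.8°, h = 1.000, k = 1.283, so h·k = 1.283.
True area = apparent / (areal scale) = 144000 / 1.283 ≈ 112000 km².

112000 km²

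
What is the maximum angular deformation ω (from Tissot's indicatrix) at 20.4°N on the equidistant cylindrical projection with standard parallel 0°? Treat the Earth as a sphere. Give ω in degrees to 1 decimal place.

For the equirectangular projection with φ₀ = 0 (plate carrée), h = 1 along meridians and k = sec φ along parallels.
At 20.4°: h = 1.000, k = 1.067; principal scales a = 1.067, b = 1.000.
sin(ω/2) = (a − b)/(a + b) = 0.06691/2.067 = 0.03237, so ω = 2 arcsin(0.03237) ≈ 3.7°.

3.7°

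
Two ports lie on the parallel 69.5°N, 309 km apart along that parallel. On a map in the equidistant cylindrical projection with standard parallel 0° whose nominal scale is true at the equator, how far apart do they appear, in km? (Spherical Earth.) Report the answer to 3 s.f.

882 km

For the equirectangular projection with φ₀ = 0 (plate carrée), h = 1 along meridians and k = sec φ along parallels.
Along the parallel, k = sec 69.5° = 1/0.3502 = 2.855.
Map distance = 309 × 2.855 ≈ 882 km.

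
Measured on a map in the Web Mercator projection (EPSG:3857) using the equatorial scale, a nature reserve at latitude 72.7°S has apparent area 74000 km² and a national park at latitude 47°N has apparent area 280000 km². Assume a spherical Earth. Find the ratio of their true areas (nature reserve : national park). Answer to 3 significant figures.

Since Mercator area scale is 1/cos²φ, the true area equals the apparent area multiplied by cos²φ.
True area of nature reserve: 74000 × cos²(72.7°) = 74000 × 0.08843 = 6544 km².
True area of national park: 280000 × cos²(47°) = 280000 × 0.4651 = 130200 km².
Ratio = 6544 / 130200 ≈ 0.0502.

0.0502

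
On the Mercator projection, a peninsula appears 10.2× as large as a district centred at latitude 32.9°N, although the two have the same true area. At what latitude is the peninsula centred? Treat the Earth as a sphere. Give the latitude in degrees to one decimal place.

On Mercator, (apparent₁)/(apparent₂) = sec²φ₁ / sec²φ₂ when true areas are equal.
cos²φ₂ / cos²φ₁ = 10.2  ⇒  cos φ₁ = cos 32.9° / √10.2 = 0.8396/3.194 = 0.2629.
φ₁ = arccos(0.2629) ≈ 74.8°.

74.8°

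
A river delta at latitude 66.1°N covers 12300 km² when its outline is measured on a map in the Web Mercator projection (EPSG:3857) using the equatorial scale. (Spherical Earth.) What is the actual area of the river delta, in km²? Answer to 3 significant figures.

The Mercator projection is conformal; its linear scale factor is the same in every direction and equals sec φ = 1/cos φ.
Areal scale = k² = sec²φ = 1/cos²(66.1°) = 1/0.4051² = 6.092.
True area = apparent / (areal scale) = 12300 / 6.092 ≈ 2020 km².

2020 km²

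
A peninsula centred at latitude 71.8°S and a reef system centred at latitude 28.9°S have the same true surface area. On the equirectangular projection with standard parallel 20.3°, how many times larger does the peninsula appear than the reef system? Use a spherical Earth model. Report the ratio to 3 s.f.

The equidistant cylindrical projection with φ₀ = 20.3° has h = 1 (meridians true) and k = cos φ₀ / cos φ along parallels.
Areal scale at 71.8°: h·k = 1.000 × 3.003 = 3.003.
Areal scale at 28.9°: h·k = 1.000 × 1.071 = 1.071.
Ratio = 3.003/1.071 ≈ 2.80.

2.80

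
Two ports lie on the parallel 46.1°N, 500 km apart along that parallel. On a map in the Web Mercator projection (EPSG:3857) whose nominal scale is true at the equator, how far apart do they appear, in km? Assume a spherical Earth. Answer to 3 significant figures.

721 km

The Mercator projection is conformal; its linear scale factor is the same in every direction and equals sec φ = 1/cos φ.
Along the parallel, k = sec 46.1° = 1/0.6934 = 1.442.
Map distance = 500 × 1.442 ≈ 721 km.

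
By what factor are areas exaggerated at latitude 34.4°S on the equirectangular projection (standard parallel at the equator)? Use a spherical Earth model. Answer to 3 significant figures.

In the plate carrée (x = Rλ, y = Rφ), meridians are true-scale (h = 1) and parallels are stretched by k = sec φ.
Areal scale = h·k = 1 × sec φ; at 34.4°, h = 1.000, k = 1.212, so h·k = 1.212.

1.21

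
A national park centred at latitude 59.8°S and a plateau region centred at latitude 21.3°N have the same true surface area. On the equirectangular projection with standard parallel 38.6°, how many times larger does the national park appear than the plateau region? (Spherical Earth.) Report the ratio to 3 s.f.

1.85

The equidistant cylindrical projection with φ₀ = 38.6° has h = 1 (meridians true) and k = cos φ₀ / cos φ along parallels.
Areal scale at 59.8°: h·k = 1.000 × 1.554 = 1.554.
Areal scale at 21.3°: h·k = 1.000 × 0.8388 = 0.8388.
Ratio = 1.554/0.8388 ≈ 1.85.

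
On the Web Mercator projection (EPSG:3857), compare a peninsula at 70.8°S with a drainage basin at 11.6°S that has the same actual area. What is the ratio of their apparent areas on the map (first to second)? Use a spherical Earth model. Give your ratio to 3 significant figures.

8.87

Mercator is conformal with k = sec φ, so areal scale = k² = sec²φ.
At 70.8°: sec²(70.8°) = 1/0.3289² = 9.246.
At 11.6°: sec²(11.6°) = 1/0.9796² = 1.042.
Ratio = 9.246/1.042 = cos²(11.6°)/cos²(70.8°) ≈ 8.87.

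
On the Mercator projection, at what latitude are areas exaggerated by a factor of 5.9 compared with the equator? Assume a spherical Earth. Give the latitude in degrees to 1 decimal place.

65.7°

Mercator areal scale is sec²φ.
sec²φ = 5.9  ⇒  cos²φ = 0.1695  ⇒  cos φ = 0.4117.
φ = arccos(0.4117) ≈ 65.7°.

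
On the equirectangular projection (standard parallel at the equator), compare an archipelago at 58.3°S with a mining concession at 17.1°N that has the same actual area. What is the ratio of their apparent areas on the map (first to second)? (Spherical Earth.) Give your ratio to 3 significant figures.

1.82

For the equirectangular projection with φ₀ = 0 (plate carrée), h = 1 along meridians and k = sec φ along parallels.
Areal scale at 58.3°: h·k = 1.000 × 1.903 = 1.903.
Areal scale at 17.1°: h·k = 1.000 × 1.046 = 1.046.
Ratio = 1.903/1.046 ≈ 1.82.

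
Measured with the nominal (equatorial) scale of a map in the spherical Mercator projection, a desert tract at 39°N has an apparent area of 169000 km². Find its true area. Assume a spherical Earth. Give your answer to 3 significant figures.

For Mercator, h = k = sec φ (a conformal cylindrical projection has a single point scale, 1/cos φ).
Areal scale = k² = sec²φ = 1/cos²(39°) = 1/0.7771² = 1.656.
True area = apparent / (areal scale) = 169000 / 1.656 ≈ 102000 km².

102000 km²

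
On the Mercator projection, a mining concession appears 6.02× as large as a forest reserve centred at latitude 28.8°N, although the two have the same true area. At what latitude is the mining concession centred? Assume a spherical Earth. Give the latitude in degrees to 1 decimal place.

Mercator areal scale is sec²φ, so apparent-area ratio = sec²φ₁ / sec²φ₂ = cos²φ₂ / cos²φ₁.
cos²φ₂ / cos²φ₁ = 6.02  ⇒  cos φ₁ = cos 28.8° / √6.02 = 0.8763/2.454 = 0.3572.
φ₁ = arccos(0.3572) ≈ 69.1°.

69.1°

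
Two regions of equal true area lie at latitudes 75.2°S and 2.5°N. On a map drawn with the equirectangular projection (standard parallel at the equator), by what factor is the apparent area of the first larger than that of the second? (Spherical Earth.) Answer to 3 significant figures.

3.91

In the plate carrée (x = Rλ, y = Rφ), meridians are true-scale (h = 1) and parallels are stretched by k = sec φ.
Areal scale at 75.2°: h·k = 1.000 × 3.915 = 3.915.
Areal scale at 2.5°: h·k = 1.000 × 1.001 = 1.001.
Ratio = 3.915/1.001 ≈ 3.91.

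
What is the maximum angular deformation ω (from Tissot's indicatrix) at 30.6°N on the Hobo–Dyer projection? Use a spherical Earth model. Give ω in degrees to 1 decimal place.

The Hobo–Dyer projection is cylindrical equal-area with φ₀ = 37.5°. A cylindrical equal-area projection with standard parallel φ₀ has meridian scale h = cos φ / cos φ₀ and parallel scale k = cos φ₀ / cos φ (so areas are preserved, h·k = 1).
At 30.6°: h = 1.085, k = 0.9217; principal scales a = 1.085, b = 0.9217.
sin(ω/2) = (a − b)/(a + b) = 0.1632/2.007 = 0.08135, so ω = 2 arcsin(0.08135) ≈ 9.3°.

9.3°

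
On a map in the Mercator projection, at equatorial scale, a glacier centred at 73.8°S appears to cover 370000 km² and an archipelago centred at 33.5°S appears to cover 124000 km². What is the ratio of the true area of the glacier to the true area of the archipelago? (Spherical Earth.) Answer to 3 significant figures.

On Mercator the areal scale is sec²φ, so true area = apparent × cos²φ.
True area of glacier: 370000 × cos²(73.8°) = 370000 × 0.07784 = 28800 km².
True area of archipelago: 124000 × cos²(33.5°) = 124000 × 0.6954 = 86230 km².
Ratio = 28800 / 86230 ≈ 0.334.

0.334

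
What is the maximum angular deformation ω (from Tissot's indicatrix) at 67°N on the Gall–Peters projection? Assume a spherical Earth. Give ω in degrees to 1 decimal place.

The Gall–Peters projection is cylindrical equal-area with φ₀ = 45°. Cylindrical equal-area (φ₀ = 45°): h = cos φ / cos 45° along meridians, k = cos 45° / cos φ along parallels; h·k = 1.
At 67°: h = 0.5526, k = 1.810; principal scales a = 1.810, b = 0.5526.
sin(ω/2) = (a − b)/(a + b) = 1.257/2.362 = 0.5322, so ω = 2 arcsin(0.5322) ≈ 64.3°.

64.3°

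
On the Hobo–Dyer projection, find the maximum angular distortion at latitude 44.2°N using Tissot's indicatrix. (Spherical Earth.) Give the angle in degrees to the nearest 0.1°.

11.6°

Hobo–Dyer is a cylindrical equal-area projection with standard parallels at ±37.5°. For cylindrical equal-area with standard parallel φ₀, h = cos φ / cos φ₀ and k = cos φ₀ / cos φ, so h·k = 1.
At 44.2°: h = 0.9036, k = 1.107; principal scales a = 1.107, b = 0.9036.
sin(ω/2) = (a − b)/(a + b) = 0.2030/2.010 = 0.1010, so ω = 2 arcsin(0.1010) ≈ 11.6°.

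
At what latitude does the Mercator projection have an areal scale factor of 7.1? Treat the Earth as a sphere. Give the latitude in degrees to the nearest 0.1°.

68.0°

Mercator areal scale is sec²φ.
sec²φ = 7.1  ⇒  cos²φ = 0.1408  ⇒  cos φ = 0.3753.
φ = arccos(0.3753) ≈ 68.0°.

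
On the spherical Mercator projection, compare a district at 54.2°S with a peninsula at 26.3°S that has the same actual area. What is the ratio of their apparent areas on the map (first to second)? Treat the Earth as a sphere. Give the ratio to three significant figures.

On Mercator, area is exaggerated by sec²φ = 1/cos²φ.
At 54.2°: sec²(54.2°) = 1/0.5850² = 2.922.
At 26.3°: sec²(26.3°) = 1/0.8965² = 1.244.
Ratio = 2.922/1.244 = cos²(26.3°)/cos²(54.2°) ≈ 2.35.

2.35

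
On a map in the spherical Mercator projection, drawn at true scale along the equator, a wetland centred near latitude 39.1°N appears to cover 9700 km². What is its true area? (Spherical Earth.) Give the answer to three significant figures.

For Mercator, h = k = sec φ (a conformal cylindrical projection has a single point scale, 1/cos φ).
Areal scale = k² = sec²φ = 1/cos²(39.1°) = 1/0.7760² = 1.660.
True area = apparent / (areal scale) = 9700 / 1.660 ≈ 5840 km².

5840 km²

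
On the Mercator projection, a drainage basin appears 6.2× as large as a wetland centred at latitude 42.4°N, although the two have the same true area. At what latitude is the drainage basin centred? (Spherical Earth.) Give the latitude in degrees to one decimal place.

72.7°

On Mercator, (apparent₁)/(apparent₂) = sec²φ₁ / sec²φ₂ when true areas are equal.
cos²φ₂ / cos²φ₁ = 6.2  ⇒  cos φ₁ = cos 42.4° / √6.2 = 0.7385/2.490 = 0.2966.
φ₁ = arccos(0.2966) ≈ 72.7°.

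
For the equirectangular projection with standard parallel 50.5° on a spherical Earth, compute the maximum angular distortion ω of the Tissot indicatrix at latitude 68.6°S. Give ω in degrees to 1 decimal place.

31.4°

In the equirectangular projection with standard parallel φ₀ = 50.5° (x = Rλ cos φ₀, y = Rφ), meridians are true-scale (h = 1) and the parallel scale is k = cos φ₀ / cos φ.
At 68.6°: h = 1.000, k = 1.743; principal scales a = 1.743, b = 1.000.
sin(ω/2) = (a − b)/(a + b) = 0.7433/2.743 = 0.2709, so ω = 2 arcsin(0.2709) ≈ 31.4°.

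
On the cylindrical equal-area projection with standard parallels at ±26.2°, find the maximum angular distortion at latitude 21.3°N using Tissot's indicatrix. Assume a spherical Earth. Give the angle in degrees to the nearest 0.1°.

A cylindrical equal-area projection with standard parallel φ₀ has meridian scale h = cos φ / cos φ₀ and parallel scale k = cos φ₀ / cos φ (so areas are preserved, h·k = 1).
At 21.3°: h = 1.038, k = 0.9630; principal scales a = 1.038, b = 0.9630.
sin(ω/2) = (a − b)/(a + b) = 0.07533/2.001 = 0.03764, so ω = 2 arcsin(0.03764) ≈ 4.3°.

4.3°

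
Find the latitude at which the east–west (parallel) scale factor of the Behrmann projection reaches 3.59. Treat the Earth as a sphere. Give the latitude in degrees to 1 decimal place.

The Behrmann projection is cylindrical equal-area with φ₀ = 30°. Cylindrical equal-area (φ₀ = 30°): h = cos φ / cos 30° along meridians, k = cos 30° / cos φ along parallels; h·k = 1.
k = cos φ₀ / cos φ = 3.59  ⇒  cos φ = cos 30° / 3.59 = 0.2412.
φ = arccos(0.2412) ≈ 76.0°.

76.0°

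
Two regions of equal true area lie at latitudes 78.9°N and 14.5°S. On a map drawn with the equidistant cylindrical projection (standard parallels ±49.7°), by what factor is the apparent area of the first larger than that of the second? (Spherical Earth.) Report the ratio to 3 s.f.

5.03

The equidistant cylindrical projection with φ₀ = 49.7° has h = 1 (meridians true) and k = cos φ₀ / cos φ along parallels.
Areal scale at 78.9°: h·k = 1.000 × 3.360 = 3.360.
Areal scale at 14.5°: h·k = 1.000 × 0.6681 = 0.6681.
Ratio = 3.360/0.6681 ≈ 5.03.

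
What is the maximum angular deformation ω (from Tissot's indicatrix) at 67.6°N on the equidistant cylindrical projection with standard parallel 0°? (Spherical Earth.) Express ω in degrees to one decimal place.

53.3°

For the equirectangular projection with φ₀ = 0 (plate carrée), h = 1 along meridians and k = sec φ along parallels.
At 67.6°: h = 1.000, k = 2.624; principal scales a = 2.624, b = 1.000.
sin(ω/2) = (a − b)/(a + b) = 1.624/3.624 = 0.4482, so ω = 2 arcsin(0.4482) ≈ 53.3°.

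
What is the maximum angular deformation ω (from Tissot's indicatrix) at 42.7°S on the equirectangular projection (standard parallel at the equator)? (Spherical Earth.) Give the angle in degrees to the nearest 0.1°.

17.6°

In the plate carrée (x = Rλ, y = Rφ), meridians are true-scale (h = 1) and parallels are stretched by k = sec φ.
At 42.7°: h = 1.000, k = 1.361; principal scales a = 1.361, b = 1.000.
sin(ω/2) = (a − b)/(a + b) = 0.3607/2.361 = 0.1528, so ω = 2 arcsin(0.1528) ≈ 17.6°.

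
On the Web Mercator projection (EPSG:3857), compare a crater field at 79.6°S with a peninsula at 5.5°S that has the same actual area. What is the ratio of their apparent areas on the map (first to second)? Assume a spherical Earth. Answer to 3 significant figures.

30.4

Mercator is conformal with k = sec φ, so areal scale = k² = sec²φ.
At 79.6°: sec²(79.6°) = 1/0.1805² = 30.69.
At 5.5°: sec²(5.5°) = 1/0.9954² = 1.009.
Ratio = 30.69/1.009 = cos²(5.5°)/cos²(79.6°) ≈ 30.4.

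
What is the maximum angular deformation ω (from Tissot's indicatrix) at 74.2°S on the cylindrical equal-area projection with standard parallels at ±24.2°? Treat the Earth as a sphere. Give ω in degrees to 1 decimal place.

113.5°

A cylindrical equal-area projection with standard parallel φ₀ has meridian scale h = cos φ / cos φ₀ and parallel scale k = cos φ₀ / cos φ (so areas are preserved, h·k = 1).
At 74.2°: h = 0.2985, k = 3.350; principal scales a = 3.350, b = 0.2985.
sin(ω/2) = (a − b)/(a + b) = 3.051/3.648 = 0.8364, so ω = 2 arcsin(0.8364) ≈ 113.5°.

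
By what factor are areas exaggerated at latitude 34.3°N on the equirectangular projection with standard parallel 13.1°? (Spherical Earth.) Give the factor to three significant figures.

1.18

The equidistant cylindrical projection with φ₀ = 13.1° has h = 1 (meridians true) and k = cos φ₀ / cos φ along parallels.
Areal scale = h·k = 1 × cos φ₀ / cos φ; at 34.3°, h = 1.000, k = 1.179, so h·k = 1.179.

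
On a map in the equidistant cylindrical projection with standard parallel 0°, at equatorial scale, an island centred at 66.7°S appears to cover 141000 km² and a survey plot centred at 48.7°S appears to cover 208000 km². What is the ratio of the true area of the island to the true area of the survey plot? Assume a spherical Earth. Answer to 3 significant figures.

On the plate carrée, areal scale = h·k = 1 × sec φ, so true area = apparent × cos φ.
True area of island: 141000 × cos(66.7°) = 141000 × 0.3955 = 55770 km².
True area of survey plot: 208000 × cos(48.7°) = 208000 × 0.6600 = 137300 km².
Ratio = 55770 / 137300 ≈ 0.406.

0.406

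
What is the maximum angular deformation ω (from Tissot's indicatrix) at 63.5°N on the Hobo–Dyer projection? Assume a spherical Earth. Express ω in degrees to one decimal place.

62.6°

Hobo–Dyer is a cylindrical equal-area projection with standard parallels at ±37.5°. For cylindrical equal-area with standard parallel φ₀, h = cos φ / cos φ₀ and k = cos φ₀ / cos φ, so h·k = 1.
At 63.5°: h = 0.5624, k = 1.778; principal scales a = 1.778, b = 0.5624.
sin(ω/2) = (a − b)/(a + b) = 1.216/2.340 = 0.5194, so ω = 2 arcsin(0.5194) ≈ 62.6°.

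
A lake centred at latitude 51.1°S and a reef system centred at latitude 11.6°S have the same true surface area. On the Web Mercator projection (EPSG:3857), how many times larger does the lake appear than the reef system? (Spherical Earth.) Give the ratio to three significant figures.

Mercator is conformal with k = sec φ, so areal scale = k² = sec²φ.
At 51.1°: sec²(51.1°) = 1/0.6280² = 2.536.
At 11.6°: sec²(11.6°) = 1/0.9796² = 1.042.
Ratio = 2.536/1.042 = cos²(11.6°)/cos²(51.1°) ≈ 2.43.

2.43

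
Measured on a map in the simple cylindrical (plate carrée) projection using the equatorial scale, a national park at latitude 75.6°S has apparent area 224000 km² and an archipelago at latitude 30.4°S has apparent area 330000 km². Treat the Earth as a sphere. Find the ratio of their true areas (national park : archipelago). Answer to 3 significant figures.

On the plate carrée, areal scale = h·k = 1 × sec φ, so true area = apparent × cos φ.
True area of national park: 224000 × cos(75.6°) = 224000 × 0.2487 = 55710 km².
True area of archipelago: 330000 × cos(30.4°) = 330000 × 0.8625 = 284600 km².
Ratio = 55710 / 284600 ≈ 0.196.

0.196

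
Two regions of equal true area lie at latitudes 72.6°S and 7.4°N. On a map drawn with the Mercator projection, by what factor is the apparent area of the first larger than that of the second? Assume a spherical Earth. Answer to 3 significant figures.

Mercator areal scale is sec²φ.
At 72.6°: sec²(72.6°) = 1/0.2990² = 11.18.
At 7.4°: sec²(7.4°) = 1/0.9917² = 1.017.
Ratio = 11.18/1.017 = cos²(7.4°)/cos²(72.6°) ≈ 11.0.

11.0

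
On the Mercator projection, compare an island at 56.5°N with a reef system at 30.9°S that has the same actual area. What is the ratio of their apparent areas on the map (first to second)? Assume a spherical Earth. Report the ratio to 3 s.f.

Mercator is conformal with k = sec φ, so areal scale = k² = sec²φ.
At 56.5°: sec²(56.5°) = 1/0.5519² = 3.283.
At 30.9°: sec²(30.9°) = 1/0.8581² = 1.358.
Ratio = 3.283/1.358 = cos²(30.9°)/cos²(56.5°) ≈ 2.42.

2.42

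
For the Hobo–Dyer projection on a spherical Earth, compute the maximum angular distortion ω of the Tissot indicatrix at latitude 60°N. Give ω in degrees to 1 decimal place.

51.1°

The Hobo–Dyer projection is cylindrical equal-area with φ₀ = 37.5°. Cylindrical equal-area (φ₀ = 37.5°): h = cos φ / cos 37.5° along meridians, k = cos 37.5° / cos φ along parallels; h·k = 1.
At 60°: h = 0.6302, k = 1.587; principal scales a = 1.587, b = 0.6302.
sin(ω/2) = (a − b)/(a + b) = 0.9565/2.217 = 0.4314, so ω = 2 arcsin(0.4314) ≈ 51.1°.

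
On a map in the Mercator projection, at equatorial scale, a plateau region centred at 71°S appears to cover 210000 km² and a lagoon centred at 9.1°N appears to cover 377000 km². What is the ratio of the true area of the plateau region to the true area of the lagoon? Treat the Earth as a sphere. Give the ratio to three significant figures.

0.0606

On Mercator the areal scale is sec²φ, so true area = apparent × cos²φ.
True area of plateau region: 210000 × cos²(71°) = 210000 × 0.1060 = 22260 km².
True area of lagoon: 377000 × cos²(9.1°) = 377000 × 0.9750 = 367600 km².
Ratio = 22260 / 367600 ≈ 0.0606.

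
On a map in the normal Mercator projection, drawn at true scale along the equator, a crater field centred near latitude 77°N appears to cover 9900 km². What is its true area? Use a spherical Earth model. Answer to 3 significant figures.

Mercator is conformal, so the point scale is isotropic: h = k = sec φ = 1/cos φ.
Areal scale = k² = sec²φ = 1/cos²(77°) = 1/0.2250² = 19.76.
True area = apparent / (areal scale) = 9900 / 19.76 ≈ 501 km².

501 km²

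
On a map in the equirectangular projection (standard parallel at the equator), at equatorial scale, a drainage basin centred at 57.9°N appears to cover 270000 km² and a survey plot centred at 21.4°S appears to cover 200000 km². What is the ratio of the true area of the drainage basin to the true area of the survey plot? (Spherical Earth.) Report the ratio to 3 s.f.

On the plate carrée, areal scale = h·k = 1 × sec φ, so true area = apparent × cos φ.
True area of drainage basin: 270000 × cos(57.9°) = 270000 × 0.5314 = 143500 km².
True area of survey plot: 200000 × cos(21.4°) = 200000 × 0.9311 = 186200 km².
Ratio = 143500 / 186200 ≈ 0.771.

0.771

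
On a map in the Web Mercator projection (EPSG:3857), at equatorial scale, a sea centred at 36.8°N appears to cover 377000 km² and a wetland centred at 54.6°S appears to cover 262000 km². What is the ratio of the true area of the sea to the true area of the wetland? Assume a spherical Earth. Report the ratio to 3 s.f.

2.75

Since Mercator area scale is 1/cos²φ, the true area equals the apparent area multiplied by cos²φ.
True area of sea: 377000 × cos²(36.8°) = 377000 × 0.6412 = 241700 km².
True area of wetland: 262000 × cos²(54.6°) = 262000 × 0.3356 = 87920 km².
Ratio = 241700 / 87920 ≈ 2.75.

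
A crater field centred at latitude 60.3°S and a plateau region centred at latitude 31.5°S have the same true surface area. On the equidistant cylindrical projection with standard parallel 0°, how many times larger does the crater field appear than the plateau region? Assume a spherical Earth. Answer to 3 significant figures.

1.72

For the equirectangular projection with φ₀ = 0 (plate carrée), h = 1 along meridians and k = sec φ along parallels.
Areal scale at 60.3°: h·k = 1.000 × 2.018 = 2.018.
Areal scale at 31.5°: h·k = 1.000 × 1.173 = 1.173.
Ratio = 2.018/1.173 ≈ 1.72.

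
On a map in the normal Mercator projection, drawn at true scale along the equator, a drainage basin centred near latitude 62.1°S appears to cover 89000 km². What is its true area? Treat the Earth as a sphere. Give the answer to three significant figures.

19500 km²

For Mercator, h = k = sec φ (a conformal cylindrical projection has a single point scale, 1/cos φ).
Areal scale = k² = sec²φ = 1/cos²(62.1°) = 1/0.4679² = 4.567.
True area = apparent / (areal scale) = 89000 / 4.567 ≈ 19500 km².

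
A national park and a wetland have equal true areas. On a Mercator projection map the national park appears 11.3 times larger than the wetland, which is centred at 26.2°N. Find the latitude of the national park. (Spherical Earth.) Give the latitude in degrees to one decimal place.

74.5°

On Mercator, (apparent₁)/(apparent₂) = sec²φ₁ / sec²φ₂ when true areas are equal.
cos²φ₂ / cos²φ₁ = 11.3  ⇒  cos φ₁ = cos 26.2° / √11.3 = 0.8973/3.362 = 0.2669.
φ₁ = arccos(0.2669) ≈ 74.5°.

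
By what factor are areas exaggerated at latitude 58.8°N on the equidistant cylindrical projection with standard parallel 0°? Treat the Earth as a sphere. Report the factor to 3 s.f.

1.93

In the plate carrée (x = Rλ, y = Rφ), meridians are true-scale (h = 1) and parallels are stretched by k = sec φ.
Areal scale = h·k = 1 × sec φ; at 58.8°, h = 1.000, k = 1.930, so h·k = 1.930.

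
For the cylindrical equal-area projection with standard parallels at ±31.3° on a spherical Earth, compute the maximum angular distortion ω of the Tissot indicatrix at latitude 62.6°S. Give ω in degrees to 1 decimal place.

66.8°

For cylindrical equal-area with standard parallel φ₀, h = cos φ / cos φ₀ and k = cos φ₀ / cos φ, so h·k = 1.
At 62.6°: h = 0.5386, k = 1.857; principal scales a = 1.857, b = 0.5386.
sin(ω/2) = (a − b)/(a + b) = 1.318/2.395 = 0.5503, so ω = 2 arcsin(0.5503) ≈ 66.8°.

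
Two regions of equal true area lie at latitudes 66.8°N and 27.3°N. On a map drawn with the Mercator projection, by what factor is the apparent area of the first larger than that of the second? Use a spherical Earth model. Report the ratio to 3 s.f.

5.09

On Mercator, area is exaggerated by sec²φ = 1/cos²φ.
At 66.8°: sec²(66.8°) = 1/0.3939² = 6.444.
At 27.3°: sec²(27.3°) = 1/0.8886² = 1.266.
Ratio = 6.444/1.266 = cos²(27.3°)/cos²(66.8°) ≈ 5.09.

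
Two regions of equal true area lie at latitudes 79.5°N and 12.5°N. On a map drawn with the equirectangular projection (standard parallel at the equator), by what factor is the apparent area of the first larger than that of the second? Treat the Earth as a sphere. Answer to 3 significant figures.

5.36

Plate carrée maps x = Rλ, y = Rφ. The meridian scale is h = 1 and the parallel scale is k = 1/cos φ = sec φ.
Areal scale at 79.5°: h·k = 1.000 × 5.487 = 5.487.
Areal scale at 12.5°: h·k = 1.000 × 1.024 = 1.024.
Ratio = 5.487/1.024 ≈ 5.36.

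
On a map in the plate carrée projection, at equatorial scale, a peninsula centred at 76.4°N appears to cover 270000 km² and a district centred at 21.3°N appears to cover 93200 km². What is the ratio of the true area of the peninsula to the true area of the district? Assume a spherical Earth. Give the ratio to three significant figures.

0.731

On the plate carrée, areal scale = h·k = 1 × sec φ, so true area = apparent × cos φ.
True area of peninsula: 270000 × cos(76.4°) = 270000 × 0.2351 = 63490 km².
True area of district: 93200 × cos(21.3°) = 93200 × 0.9317 = 86830 km².
Ratio = 63490 / 86830 ≈ 0.731.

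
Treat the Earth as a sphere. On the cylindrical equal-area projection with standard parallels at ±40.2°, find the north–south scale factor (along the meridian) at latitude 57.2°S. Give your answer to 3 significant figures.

A cylindrical equal-area projection with standard parallel φ₀ has meridian scale h = cos φ / cos φ₀ and parallel scale k = cos φ₀ / cos φ (so areas are preserved, h·k = 1).
h = cos 57.2° / cos 40.2° = 0.5417/0.7638 = 0.7092.

0.709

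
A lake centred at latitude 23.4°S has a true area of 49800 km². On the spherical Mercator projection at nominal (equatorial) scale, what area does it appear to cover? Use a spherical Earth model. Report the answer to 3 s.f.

Mercator is conformal, so the point scale is isotropic: h = k = sec φ = 1/cos φ.
Areal scale = k² = sec²φ = 1/cos²(23.4°) = 1/0.9178² = 1.187.
Apparent area = 49800 × 1.187 ≈ 59100 km².

59100 km²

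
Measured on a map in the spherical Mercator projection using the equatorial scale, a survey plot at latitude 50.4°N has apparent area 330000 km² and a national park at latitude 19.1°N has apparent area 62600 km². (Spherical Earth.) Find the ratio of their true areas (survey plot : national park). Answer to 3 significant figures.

On Mercator the areal scale is sec²φ, so true area = apparent × cos²φ.
True area of survey plot: 330000 × cos²(50.4°) = 330000 × 0.4063 = 134100 km².
True area of national park: 62600 × cos²(19.1°) = 62600 × 0.8929 = 55900 km².
Ratio = 134100 / 55900 ≈ 2.40.

2.40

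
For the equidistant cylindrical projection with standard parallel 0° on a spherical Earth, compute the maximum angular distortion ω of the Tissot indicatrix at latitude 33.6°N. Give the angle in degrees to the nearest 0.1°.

In the plate carrée (x = Rλ, y = Rφ), meridians are true-scale (h = 1) and parallels are stretched by k = sec φ.
At 33.6°: h = 1.000, k = 1.201; principal scales a = 1.201, b = 1.000.
sin(ω/2) = (a − b)/(a + b) = 0.2006/2.201 = 0.09115, so ω = 2 arcsin(0.09115) ≈ 10.5°.

10.5°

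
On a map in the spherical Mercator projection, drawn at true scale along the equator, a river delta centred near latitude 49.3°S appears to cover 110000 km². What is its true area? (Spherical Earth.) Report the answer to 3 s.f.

46800 km²

For Mercator, h = k = sec φ (a conformal cylindrical projection has a single point scale, 1/cos φ).
Areal scale = k² = sec²φ = 1/cos²(49.3°) = 1/0.6521² = 2.352.
True area = apparent / (areal scale) = 110000 / 2.352 ≈ 46800 km².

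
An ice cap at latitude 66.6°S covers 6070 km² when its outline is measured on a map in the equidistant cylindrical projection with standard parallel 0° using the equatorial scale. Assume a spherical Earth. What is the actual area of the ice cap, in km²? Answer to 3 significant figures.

2410 km²

Plate carrée maps x = Rλ, y = Rφ. The meridian scale is h = 1 and the parallel scale is k = 1/cos φ = sec φ.
Areal scale = h·k = 1 × sec φ; at 66.6°, h = 1.000, k = 2.518, so h·k = 2.518.
True area = apparent / (areal scale) = 6070 / 2.518 ≈ 2410 km².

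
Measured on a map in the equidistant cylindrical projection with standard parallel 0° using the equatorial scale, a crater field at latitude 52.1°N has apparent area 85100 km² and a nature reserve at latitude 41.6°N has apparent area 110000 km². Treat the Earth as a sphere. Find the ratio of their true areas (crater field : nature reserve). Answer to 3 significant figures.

0.636

Plate carrée has h = 1 and k = sec φ, giving areal scale sec φ; true area = (apparent area) · cos φ.
True area of crater field: 85100 × cos(52.1°) = 85100 × 0.6143 = 52280 km².
True area of nature reserve: 110000 × cos(41.6°) = 110000 × 0.7478 = 82260 km².
Ratio = 52280 / 82260 ≈ 0.636.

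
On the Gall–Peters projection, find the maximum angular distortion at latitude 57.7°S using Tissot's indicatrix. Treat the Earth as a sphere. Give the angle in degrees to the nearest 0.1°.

The Gall–Peters projection is cylindrical equal-area with φ₀ = 45°. A cylindrical equal-area projection with standard parallel φ₀ has meridian scale h = cos φ / cos φ₀ and parallel scale k = cos φ₀ / cos φ (so areas are preserved, h·k = 1).
At 57.7°: h = 0.7557, k = 1.323; principal scales a = 1.323, b = 0.7557.
sin(ω/2) = (a − b)/(a + b) = 0.5676/2.079 = 0.2730, so ω = 2 arcsin(0.2730) ≈ 31.7°.

31.7°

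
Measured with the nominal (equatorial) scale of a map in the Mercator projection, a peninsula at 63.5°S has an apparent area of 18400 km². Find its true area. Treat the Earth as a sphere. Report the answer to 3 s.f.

For Mercator, h = k = sec φ (a conformal cylindrical projection has a single point scale, 1/cos φ).
Areal scale = k² = sec²φ = 1/cos²(63.5°) = 1/0.4462² = 5.023.
True area = apparent / (areal scale) = 18400 / 5.023 ≈ 3660 km².

3660 km²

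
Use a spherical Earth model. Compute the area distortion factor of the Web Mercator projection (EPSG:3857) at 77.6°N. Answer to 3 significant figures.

21.7

For Mercator, h = k = sec φ (a conformal cylindrical projection has a single point scale, 1/cos φ).
Areal scale = k² = sec²φ = 1/cos²(77.6°) = 1/0.2147² = 21.69.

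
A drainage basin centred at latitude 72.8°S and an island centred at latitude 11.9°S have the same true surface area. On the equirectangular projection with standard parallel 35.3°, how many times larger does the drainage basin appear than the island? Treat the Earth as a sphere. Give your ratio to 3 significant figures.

3.31

With standard parallel φ₀ = 35.3°, the equirectangular projection gives x = Rλ cos φ₀, y = Rφ, so h = 1 and k = cos 35.3° / cos φ.
Areal scale at 72.8°: h·k = 1.000 × 2.760 = 2.760.
Areal scale at 11.9°: h·k = 1.000 × 0.8341 = 0.8341.
Ratio = 2.760/0.8341 ≈ 3.31.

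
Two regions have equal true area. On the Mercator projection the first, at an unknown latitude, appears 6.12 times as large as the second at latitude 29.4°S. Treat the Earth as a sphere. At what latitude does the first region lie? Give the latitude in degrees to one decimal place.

69.4°

On Mercator, (apparent₁)/(apparent₂) = sec²φ₁ / sec²φ₂ when true areas are equal.
cos²φ₂ / cos²φ₁ = 6.12  ⇒  cos φ₁ = cos 29.4° / √6.12 = 0.8712/2.474 = 0.3522.
φ₁ = arccos(0.3522) ≈ 69.4°.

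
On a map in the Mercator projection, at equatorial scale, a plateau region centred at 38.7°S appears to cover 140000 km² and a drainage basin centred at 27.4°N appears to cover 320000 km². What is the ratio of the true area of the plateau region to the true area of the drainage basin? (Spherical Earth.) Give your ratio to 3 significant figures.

Mercator's areal exaggeration is sec²φ; hence true area = (apparent area) · cos²φ.
True area of plateau region: 140000 × cos²(38.7°) = 140000 × 0.6091 = 85270 km².
True area of drainage basin: 320000 × cos²(27.4°) = 320000 × 0.7882 = 252200 km².
Ratio = 85270 / 252200 ≈ 0.338.

0.338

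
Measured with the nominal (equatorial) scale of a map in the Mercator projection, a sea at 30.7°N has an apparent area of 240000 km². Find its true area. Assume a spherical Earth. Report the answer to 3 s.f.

For Mercator, h = k = sec φ (a conformal cylindrical projection has a single point scale, 1/cos φ).
Areal scale = k² = sec²φ = 1/cos²(30.7°) = 1/0.8599² = 1.353.
True area = apparent / (areal scale) = 240000 / 1.353 ≈ 177000 km².

177000 km²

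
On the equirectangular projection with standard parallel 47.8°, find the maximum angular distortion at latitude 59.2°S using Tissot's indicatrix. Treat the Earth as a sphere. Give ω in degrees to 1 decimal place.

The equidistant cylindrical projection with φ₀ = 47.8° has h = 1 (meridians true) and k = cos φ₀ / cos φ along parallels.
At 59.2°: h = 1.000, k = 1.312; principal scales a = 1.312, b = 1.000.
sin(ω/2) = (a − b)/(a + b) = 0.3118/2.312 = 0.1349, so ω = 2 arcsin(0.1349) ≈ 15.5°.

15.5°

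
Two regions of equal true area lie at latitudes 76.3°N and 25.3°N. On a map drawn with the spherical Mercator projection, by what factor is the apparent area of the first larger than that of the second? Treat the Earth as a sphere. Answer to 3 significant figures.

Mercator is conformal with k = sec φ, so areal scale = k² = sec²φ.
At 76.3°: sec²(76.3°) = 1/0.2368² = 17.83.
At 25.3°: sec²(25.3°) = 1/0.9041² = 1.223.
Ratio = 17.83/1.223 = cos²(25.3°)/cos²(76.3°) ≈ 14.6.

14.6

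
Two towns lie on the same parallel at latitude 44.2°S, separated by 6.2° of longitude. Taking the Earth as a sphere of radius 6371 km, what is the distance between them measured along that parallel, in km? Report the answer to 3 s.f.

494 km

Arc length along a parallel = R cos φ · Δλ (with Δλ in radians).
= 6371 × cos 44.2° × (6.2° × π/180) = 6371 × 0.7169 × 0.1082 ≈ 494 km.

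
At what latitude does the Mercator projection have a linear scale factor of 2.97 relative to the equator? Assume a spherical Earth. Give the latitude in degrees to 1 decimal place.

Mercator scale is k = sec φ = 1/cos φ.
1/cos φ = 2.97  ⇒  cos φ = 0.3367  ⇒  φ = arccos(0.3367) ≈ 70.3°.

70.3°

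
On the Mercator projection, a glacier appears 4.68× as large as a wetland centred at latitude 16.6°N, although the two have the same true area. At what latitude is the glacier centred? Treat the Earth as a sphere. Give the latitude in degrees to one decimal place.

For equal true areas on Mercator, apparent areas scale as sec²φ, so the ratio is cos²φ₂ / cos²φ₁.
cos²φ₂ / cos²φ₁ = 4.68  ⇒  cos φ₁ = cos 16.6° / √4.68 = 0.9583/2.163 = 0.4430.
φ₁ = arccos(0.4430) ≈ 63.7°.

63.7°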